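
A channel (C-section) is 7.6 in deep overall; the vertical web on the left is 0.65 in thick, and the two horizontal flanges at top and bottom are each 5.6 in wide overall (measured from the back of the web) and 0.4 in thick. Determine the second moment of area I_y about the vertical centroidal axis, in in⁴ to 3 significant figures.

I_y ≈ 25.5 in⁴

Break the section into simple shapes (no overlaps), measuring from the bottom-left corner of the bounding box.
Web: 0.65 × 7.6, A = 4.94 in², x = 0.325 in, Ī = 0.17393 in⁴.
Top flange (beyond web): 4.95 × 0.4, A = 1.98 in², x = 3.125 in, Ī = 4.0429 in⁴.
Bottom flange (beyond web): 4.95 × 0.4, A = 1.98 in², x = 3.125 in, Ī = 4.0429 in⁴.
Centroid: x̄ = ΣA·x / ΣA = 1.5708 in.
Transfer each piece to the vertical centroidal axis using Ī + A·d² with d = x − 1.5708:
  web: d = -1.2458 in → contributes +7.8414 in⁴
  top flange (beyond web): d = 1.5542 in → contributes +8.8254 in⁴
  bottom flange (beyond web): d = 1.5542 in → contributes +8.8254 in⁴
Total I = 25.492 in⁴.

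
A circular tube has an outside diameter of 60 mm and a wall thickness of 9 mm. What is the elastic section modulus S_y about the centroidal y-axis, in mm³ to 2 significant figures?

S_y ≈ 1.6 × 10⁴ mm³

Decompose the section into non-overlapping parts with the origin at the bottom-left of its bounding rectangle.
Outer circle: ⌀60, A = 2 827 mm², x = 30 mm, Ī = 636 173 mm⁴.
Bore (subtracted): ⌀42, A = 1 385 mm², x = 30 mm, Ī = 152 745 mm⁴.
By symmetry the centroid is at mid-width, x̄ = 30 mm.
All pieces are centred on the centroidal y-axis, so I = ΣĪ (holes subtracted) = 483 427 mm⁴.
Extreme fibre distance c = 30 mm; S = I/c = 16 114 mm³.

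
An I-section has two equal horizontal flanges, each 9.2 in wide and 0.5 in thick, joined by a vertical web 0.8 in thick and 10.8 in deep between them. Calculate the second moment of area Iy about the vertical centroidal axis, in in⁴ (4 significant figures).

Decompose the section into non-overlapping parts with the origin at the bottom-left of its bounding rectangle.
Bottom flange: 9.2 × 0.5, A = 4.6 in², x = 4.6 in, Ī = 32.4453 in⁴.
Web: 0.8 × 10.8, A = 8.64 in², x = 4.6 in, Ī = 0.4608 in⁴.
Top flange: 9.2 × 0.5, A = 4.6 in², x = 4.6 in, Ī = 32.4453 in⁴.
By symmetry the centroid is at mid-width, x̄ = 4.6 in.
All pieces are centred on the vertical centroidal axis, so I = ΣĪ = 65.3515 in⁴.

Iy ≈ 65.35 in⁴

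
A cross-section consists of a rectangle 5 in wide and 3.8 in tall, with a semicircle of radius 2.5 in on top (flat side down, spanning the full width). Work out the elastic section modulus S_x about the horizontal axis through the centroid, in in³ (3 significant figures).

S_x ≈ 24.7 in³

Break the section into simple shapes (no overlaps), measuring from the bottom-left corner of the bounding box.
Rectangular body: 5 × 3.8, A = 19 in², y = 1.9 in, Ī = 22.863 in⁴.
Semicircular cap: semicircle r = 2.5, A = 9.8175 in², y = 4.861 in, Ī = 4.2874 in⁴.
Centroid: ȳ = ΣA·y / ΣA = 2.9088 in.
Transfer each piece to the horizontal axis through the centroid using Ī + A·d² with d = y − 2.9088:
  rectangular body: d = -1.0088 in → contributes +42.198 in⁴
  semicircular cap: d = 1.9523 in → contributes +41.705 in⁴
Total I = 83.903 in⁴.
Extreme fibre distance c = 3.3912 in; S = I/c = 24.741 in³.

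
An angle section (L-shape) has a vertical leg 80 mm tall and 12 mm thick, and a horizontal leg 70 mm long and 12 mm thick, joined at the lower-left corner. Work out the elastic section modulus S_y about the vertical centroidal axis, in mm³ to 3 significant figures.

S_y ≈ 1.42 × 10⁴ mm³

Decompose the section into non-overlapping parts with the origin at the bottom-left of its bounding rectangle.
Vertical leg: 12 × 80, A = 960 mm², x = 6 mm, Ī = 11 520 mm⁴.
Horizontal leg (remainder): 58 × 12, A = 696 mm², x = 41 mm, Ī = 195 112 mm⁴.
Centroid: x̄ = ΣA·x / ΣA = 20.71 mm.
Transfer each piece to the vertical centroidal axis using Ī + A·d² with d = x − 20.71:
  vertical leg: d = -14.71 mm → contributes +219 253 mm⁴
  horizontal leg (remainder): d = 20.29 mm → contributes +481 640 mm⁴
Total I = 700 893 mm⁴.
Extreme fibre distance c = 49.29 mm; S = I/c = 14 220 mm³.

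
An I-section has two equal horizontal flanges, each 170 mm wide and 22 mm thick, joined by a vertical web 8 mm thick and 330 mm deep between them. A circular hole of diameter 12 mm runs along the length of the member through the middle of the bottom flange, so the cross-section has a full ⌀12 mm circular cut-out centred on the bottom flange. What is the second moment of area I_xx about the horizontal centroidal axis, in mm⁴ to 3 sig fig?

Split into non-overlapping primitives; take the origin at the lower-left of the bounding box.
Bottom flange: 170 × 22, A = 3 740 mm², y = 11 mm, Ī = 150 847 mm⁴.
Web: 8 × 330, A = 2 640 mm², y = 187 mm, Ī = 23 958 000 mm⁴.
Top flange: 170 × 22, A = 3 740 mm², y = 363 mm, Ī = 150 847 mm⁴.
Hole (subtracted): ⌀12, A = 113.1 mm², y = 11 mm, Ī = 1017.9 mm⁴.
Centroid: ȳ = ΣA·y / ΣA = 188.99 mm.
Transfer each piece to the horizontal centroidal axis using Ī + A·d² with d = y − 188.99:
  bottom flange: d = -177.99 mm → contributes +118 634 548 mm⁴
  web: d = -1.9891 mm → contributes +23 968 446 mm⁴
  top flange: d = 174.01 mm → contributes +113 397 222 mm⁴
  hole: d = -177.99 mm → contributes −3 583 957 mm⁴
Total I = 252 416 258 mm⁴.

I_xx ≈ 2.52 × 10⁸ mm⁴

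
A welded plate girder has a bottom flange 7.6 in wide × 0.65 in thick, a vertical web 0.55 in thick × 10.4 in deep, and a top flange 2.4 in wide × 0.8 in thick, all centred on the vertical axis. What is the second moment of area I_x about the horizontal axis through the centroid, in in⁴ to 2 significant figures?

I_x ≈ 240 in⁴

Split into non-overlapping primitives; take the origin at the lower-left of the bounding box.
Bottom plate: 7.6 × 0.65, A = 4.94 in², y = 0.325 in, Ī = 0.1739 in⁴.
Web plate: 0.55 × 10.4, A = 5.72 in², y = 5.85 in, Ī = 51.56 in⁴.
Top plate: 2.4 × 0.8, A = 1.92 in², y = 11.45 in, Ī = 0.1024 in⁴.
Centroid: ȳ = ΣA·y / ΣA = 4.535 in.
Transfer each piece to the horizontal axis through the centroid using Ī + A·d² with d = y − 4.535:
  bottom plate: d = -4.21 in → contributes +87.73 in⁴
  web plate: d = 1.315 in → contributes +61.45 in⁴
  top plate: d = 6.915 in → contributes +91.91 in⁴
Total I = 241.1 in⁴.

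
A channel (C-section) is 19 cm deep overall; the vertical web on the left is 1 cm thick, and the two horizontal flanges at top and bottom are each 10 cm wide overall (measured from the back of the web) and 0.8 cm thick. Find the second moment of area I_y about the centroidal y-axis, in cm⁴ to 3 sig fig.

I_y ≈ 304 cm⁴

Decompose the section into non-overlapping parts with the origin at the bottom-left of its bounding rectangle.
Web: 1 × 19, A = 19 cm², x = 0.5 cm, Ī = 1.5833 cm⁴.
Top flange (beyond web): 9 × 0.8, A = 7.2 cm², x = 5.5 cm, Ī = 48.6 cm⁴.
Bottom flange (beyond web): 9 × 0.8, A = 7.2 cm², x = 5.5 cm, Ī = 48.6 cm⁴.
Centroid: x̄ = ΣA·x / ΣA = 2.6557 cm.
Transfer each piece to the centroidal y-axis using Ī + A·d² with d = x − 2.6557:
  web: d = -2.1557 cm → contributes +89.876 cm⁴
  top flange (beyond web): d = 2.8443 cm → contributes +106.85 cm⁴
  bottom flange (beyond web): d = 2.8443 cm → contributes +106.85 cm⁴
Total I = 303.57 cm⁴.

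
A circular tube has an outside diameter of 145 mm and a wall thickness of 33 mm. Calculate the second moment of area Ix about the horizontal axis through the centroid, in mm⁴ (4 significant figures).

Ix ≈ 1.979 × 10⁷ mm⁴

Split into non-overlapping primitives; take the origin at the lower-left of the bounding box.
Outer circle: ⌀145, A = 16 513 mm², y = 72.5 mm, Ī = 21 699 109 mm⁴.
Bore (subtracted): ⌀79, A = 4901.67 mm², y = 72.5 mm, Ī = 1 911 958 mm⁴.
By symmetry the centroid is at mid-height, ȳ = 72.5 mm.
All pieces are centred on the horizontal axis through the centroid, so I = ΣĪ (holes subtracted) = 19 787 152 mm⁴.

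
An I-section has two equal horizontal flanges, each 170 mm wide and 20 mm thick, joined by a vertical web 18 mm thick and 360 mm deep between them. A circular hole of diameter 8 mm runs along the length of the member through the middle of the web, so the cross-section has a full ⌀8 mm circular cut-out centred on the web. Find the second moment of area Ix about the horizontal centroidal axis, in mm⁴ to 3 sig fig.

Ix ≈ 3.16 × 10⁸ mm⁴

Decompose the section into non-overlapping parts with the origin at the bottom-left of its bounding rectangle.
Bottom flange: 170 × 20, A = 3 400 mm², y = 10 mm, Ī = 113 333 mm⁴.
Web: 18 × 360, A = 6 480 mm², y = 200 mm, Ī = 69 984 000 mm⁴.
Top flange: 170 × 20, A = 3 400 mm², y = 390 mm, Ī = 113 333 mm⁴.
Hole (subtracted): ⌀8, A = 50.265 mm², y = 200 mm, Ī = 201.06 mm⁴.
By symmetry the centroid is at mid-height, ȳ = 200 mm.
Transfer each piece to the horizontal centroidal axis using Ī + A·d² with d = y − 200:
  bottom flange: d = -190 mm → contributes +122 853 333 mm⁴
  web: d = 0 mm → contributes +69 984 000 mm⁴
  top flange: d = 190 mm → contributes +122 853 333 mm⁴
  hole: d = 0 mm → contributes −201.06 mm⁴
Total I = 315 690 466 mm⁴.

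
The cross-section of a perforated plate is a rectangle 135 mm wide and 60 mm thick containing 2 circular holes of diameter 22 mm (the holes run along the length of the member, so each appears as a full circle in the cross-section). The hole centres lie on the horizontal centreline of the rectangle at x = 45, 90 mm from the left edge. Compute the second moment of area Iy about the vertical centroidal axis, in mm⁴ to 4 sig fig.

Iy ≈ 1.189 × 10⁷ mm⁴

Decompose the section into non-overlapping parts with the origin at the bottom-left of its bounding rectangle.
Plate: 135 × 60, A = 8 100 mm², x = 67.5 mm, Ī = 12 301 875 mm⁴.
Hole 1 (subtracted): ⌀22, A = 380.133 mm², x = 45 mm, Ī = 11 499 mm⁴.
Hole 2 (subtracted): ⌀22, A = 380.133 mm², x = 90 mm, Ī = 11 499 mm⁴.
By symmetry the centroid is at mid-width, x̄ = 67.5 mm.
Transfer each piece to the vertical centroidal axis using Ī + A·d² with d = x − 67.5:
  plate: d = 0 mm → contributes +12 301 875 mm⁴
  hole 1: d = -22.5 mm → contributes −203 941 mm⁴
  hole 2: d = 22.5 mm → contributes −203 941 mm⁴
Total I = 11 893 993 mm⁴.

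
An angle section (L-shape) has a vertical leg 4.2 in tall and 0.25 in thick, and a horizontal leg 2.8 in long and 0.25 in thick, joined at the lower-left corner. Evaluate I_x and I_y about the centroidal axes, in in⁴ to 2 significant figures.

I_x ≈ 3.1 in⁴, I_y ≈ 1.1 in⁴

Treat the section as a set of non-overlapping primitives; coordinates are from the bounding-box lower-left.
Vertical leg: 0.25 × 4.2, A = 1.05 in², y = 2.1 in, Ī = 1.544 in⁴.
Horizontal leg (remainder): 2.55 × 0.25, A = 0.6375 in², y = 0.125 in, Ī = 0.00332 in⁴.
Centroid: ȳ = ΣA·y / ΣA = 1.354 in.
Transfer each piece to the centroidal x-axis using Ī + A·d² with d = y − 1.354:
  vertical leg: d = 0.7461 in → contributes +2.128 in⁴
  horizontal leg (remainder): d = -1.229 in → contributes +0.9661 in⁴
Total I = 3.094 in⁴.
For the y-axis: x̄ = 0.6539 in.
Repeating about the centroidal y-axis gives I_y = 1.128 in⁴.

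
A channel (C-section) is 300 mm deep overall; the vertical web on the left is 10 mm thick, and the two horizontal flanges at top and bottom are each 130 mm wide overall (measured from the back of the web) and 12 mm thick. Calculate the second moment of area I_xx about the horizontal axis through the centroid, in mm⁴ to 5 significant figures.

I_xx ≈ 8.2254 × 10⁷ mm⁴

Decompose the section into non-overlapping parts with the origin at the bottom-left of its bounding rectangle.
Web: 10 × 300, A = 3 000 mm², y = 150 mm, Ī = 22 500 000 mm⁴.
Top flange (beyond web): 120 × 12, A = 1 440 mm², y = 294 mm, Ī = 17 280 mm⁴.
Bottom flange (beyond web): 120 × 12, A = 1 440 mm², y = 6 mm, Ī = 17 280 mm⁴.
By symmetry the centroid is at mid-height, ȳ = 150 mm.
Transfer each piece to the horizontal axis through the centroid using Ī + A·d² with d = y − 150:
  web: d = 0 mm → contributes +22 500 000 mm⁴
  top flange (beyond web): d = 144 mm → contributes +29 877 120 mm⁴
  bottom flange (beyond web): d = -144 mm → contributes +29 877 120 mm⁴
Total I = 82 254 240 mm⁴.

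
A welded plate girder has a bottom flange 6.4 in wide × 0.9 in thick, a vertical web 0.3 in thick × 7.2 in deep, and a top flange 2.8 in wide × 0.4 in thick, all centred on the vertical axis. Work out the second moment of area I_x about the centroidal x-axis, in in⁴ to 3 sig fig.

Treat the section as a set of non-overlapping primitives; coordinates are from the bounding-box lower-left.
Bottom plate: 6.4 × 0.9, A = 5.76 in², y = 0.45 in, Ī = 0.3888 in⁴.
Web plate: 0.3 × 7.2, A = 2.16 in², y = 4.5 in, Ī = 9.3312 in⁴.
Top plate: 2.8 × 0.4, A = 1.12 in², y = 8.3 in, Ī = 0.014933 in⁴.
Centroid: ȳ = ΣA·y / ΣA = 2.3903 in.
Transfer each piece to the centroidal x-axis using Ī + A·d² with d = y − 2.3903:
  bottom plate: d = -1.9403 in → contributes +22.073 in⁴
  web plate: d = 2.1097 in → contributes +18.945 in⁴
  top plate: d = 5.9097 in → contributes +39.131 in⁴
Total I = 80.149 in⁴.

I_x ≈ 80.1 in⁴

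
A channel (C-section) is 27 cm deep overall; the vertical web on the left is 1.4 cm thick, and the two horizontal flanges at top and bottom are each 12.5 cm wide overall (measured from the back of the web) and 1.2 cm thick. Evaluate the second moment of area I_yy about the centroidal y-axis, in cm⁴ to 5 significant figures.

I_yy ≈ 890.12 cm⁴

Split into non-overlapping primitives; take the origin at the lower-left of the bounding box.
Web: 1.4 × 27, A = 37.8 cm², x = 0.7 cm, Ī = 6.174 cm⁴.
Top flange (beyond web): 11.1 × 1.2, A = 13.32 cm², x = 6.95 cm, Ī = 136.7631 cm⁴.
Bottom flange (beyond web): 11.1 × 1.2, A = 13.32 cm², x = 6.95 cm, Ī = 136.7631 cm⁴.
Centroid: x̄ = ΣA·x / ΣA = 3.283799 cm.
Transfer each piece to the centroidal y-axis using Ī + A·d² with d = x − 3.283799:
  web: d = -2.583799 cm → contributes +258.5274 cm⁴
  top flange (beyond web): d = 3.666201 cm → contributes +315.7976 cm⁴
  bottom flange (beyond web): d = 3.666201 cm → contributes +315.7976 cm⁴
Total I = 890.1227 cm⁴.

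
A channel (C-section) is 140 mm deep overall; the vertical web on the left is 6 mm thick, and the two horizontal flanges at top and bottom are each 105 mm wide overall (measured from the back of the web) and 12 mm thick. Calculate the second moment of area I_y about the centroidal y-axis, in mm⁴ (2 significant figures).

Break the section into simple shapes (no overlaps), measuring from the bottom-left corner of the bounding box.
Web: 6 × 140, A = 840 mm², x = 3 mm, Ī = 2 520 mm⁴.
Top flange (beyond web): 99 × 12, A = 1 188 mm², x = 55.5 mm, Ī = 970 299 mm⁴.
Bottom flange (beyond web): 99 × 12, A = 1 188 mm², x = 55.5 mm, Ī = 970 299 mm⁴.
Centroid: x̄ = ΣA·x / ΣA = 41.79 mm.
Transfer each piece to the centroidal y-axis using Ī + A·d² with d = x − 41.79:
  web: d = -38.79 mm → contributes +1 266 263 mm⁴
  top flange (beyond web): d = 13.71 mm → contributes +1 193 688 mm⁴
  bottom flange (beyond web): d = 13.71 mm → contributes +1 193 688 mm⁴
Total I = 3 653 639 mm⁴.

I_y ≈ 3.7 × 10⁶ mm⁴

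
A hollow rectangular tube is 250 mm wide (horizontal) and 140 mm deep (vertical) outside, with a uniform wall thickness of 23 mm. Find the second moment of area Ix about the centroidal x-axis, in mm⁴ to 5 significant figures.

Ix ≈ 4.3047 × 10⁷ mm⁴

Break the section into simple shapes (no overlaps), measuring from the bottom-left corner of the bounding box.
Outer rectangle: 250 × 140, A = 35 000 mm², y = 70 mm, Ī = 57 166 667 mm⁴.
Inner void (subtracted): 204 × 94, A = 19 176 mm², y = 70 mm, Ī = 14 119 928 mm⁴.
By symmetry the centroid is at mid-height, ȳ = 70 mm.
All pieces are centred on the centroidal x-axis, so I = ΣĪ (holes subtracted) = 43 046 739 mm⁴.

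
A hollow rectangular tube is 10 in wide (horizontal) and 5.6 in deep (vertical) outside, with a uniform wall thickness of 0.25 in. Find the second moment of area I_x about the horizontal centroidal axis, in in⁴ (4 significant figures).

I_x ≈ 41.33 in⁴

Split into non-overlapping primitives; take the origin at the lower-left of the bounding box.
Outer rectangle: 10 × 5.6, A = 56 in², y = 2.8 in, Ī = 146.347 in⁴.
Inner void (subtracted): 9.5 × 5.1, A = 48.45 in², y = 2.8 in, Ī = 105.015 in⁴.
By symmetry the centroid is at mid-height, ȳ = 2.8 in.
All pieces are centred on the horizontal centroidal axis, so I = ΣĪ (holes subtracted) = 41.3313 in⁴.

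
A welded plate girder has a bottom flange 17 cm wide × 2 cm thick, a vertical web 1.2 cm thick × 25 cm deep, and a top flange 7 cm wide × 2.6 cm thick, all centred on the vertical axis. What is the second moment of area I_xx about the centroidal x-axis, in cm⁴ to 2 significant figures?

I_xx ≈ 1.1 × 10⁴ cm⁴

Treat the section as a set of non-overlapping primitives; coordinates are from the bounding-box lower-left.
Bottom plate: 17 × 2, A = 34 cm², y = 1 cm, Ī = 11.33 cm⁴.
Web plate: 1.2 × 25, A = 30 cm², y = 14.5 cm, Ī = 1 563 cm⁴.
Top plate: 7 × 2.6, A = 18.2 cm², y = 28.3 cm, Ī = 10.25 cm⁴.
Centroid: ȳ = ΣA·y / ΣA = 11.97 cm.
Transfer each piece to the centroidal x-axis using Ī + A·d² with d = y − 11.97:
  bottom plate: d = -10.97 cm → contributes +4 104 cm⁴
  web plate: d = 2.528 cm → contributes +1 754 cm⁴
  top plate: d = 16.33 cm → contributes +4 863 cm⁴
Total I = 10 721 cm⁴.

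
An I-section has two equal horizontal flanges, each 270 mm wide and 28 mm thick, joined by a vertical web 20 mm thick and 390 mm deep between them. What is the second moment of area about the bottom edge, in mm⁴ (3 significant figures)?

I_base ≈ 1.90 × 10⁹ mm⁴

Treat the section as a set of non-overlapping primitives; coordinates are from the bounding-box lower-left.
Bottom flange: 270 × 28, A = 7 560 mm², y = 14 mm, Ī = 493 920 mm⁴.
Web: 20 × 390, A = 7 800 mm², y = 223 mm, Ī = 98 865 000 mm⁴.
Top flange: 270 × 28, A = 7 560 mm², y = 432 mm, Ī = 493 920 mm⁴.
Transfer each piece to the base of the section using Ī + A·d² with d = y − 0:
  bottom flange: d = 14 mm → contributes +1 975 680 mm⁴
  web: d = 223 mm → contributes +486 751 200 mm⁴
  top flange: d = 432 mm → contributes +1 411 371 360 mm⁴
Total I = 1 900 098 240 mm⁴.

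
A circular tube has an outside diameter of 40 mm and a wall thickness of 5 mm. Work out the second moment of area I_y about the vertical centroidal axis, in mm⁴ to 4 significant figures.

Break the section into simple shapes (no overlaps), measuring from the bottom-left corner of the bounding box.
Outer circle: ⌀40, A = 1256.64 mm², x = 20 mm, Ī = 125 664 mm⁴.
Bore (subtracted): ⌀30, A = 706.858 mm², x = 20 mm, Ī = 39760.8 mm⁴.
By symmetry the centroid is at mid-width, x̄ = 20 mm.
All pieces are centred on the vertical centroidal axis, so I = ΣĪ (holes subtracted) = 85902.9 mm⁴.

I_y ≈ 8.590 × 10⁴ mm⁴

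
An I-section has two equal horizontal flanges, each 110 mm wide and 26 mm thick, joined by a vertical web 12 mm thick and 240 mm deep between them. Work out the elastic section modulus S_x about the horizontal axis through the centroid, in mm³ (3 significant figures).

S_x ≈ 7.90 × 10⁵ mm³

Decompose the section into non-overlapping parts with the origin at the bottom-left of its bounding rectangle.
Bottom flange: 110 × 26, A = 2 860 mm², y = 13 mm, Ī = 161 113 mm⁴.
Web: 12 × 240, A = 2 880 mm², y = 146 mm, Ī = 13 824 000 mm⁴.
Top flange: 110 × 26, A = 2 860 mm², y = 279 mm, Ī = 161 113 mm⁴.
By symmetry the centroid is at mid-height, ȳ = 146 mm.
Transfer each piece to the horizontal axis through the centroid using Ī + A·d² with d = y − 146:
  bottom flange: d = -133 mm → contributes +50 751 653 mm⁴
  web: d = 0 mm → contributes +13 824 000 mm⁴
  top flange: d = 133 mm → contributes +50 751 653 mm⁴
Total I = 115 327 307 mm⁴.
Extreme fibre distance c = 146 mm; S = I/c = 789 913 mm³.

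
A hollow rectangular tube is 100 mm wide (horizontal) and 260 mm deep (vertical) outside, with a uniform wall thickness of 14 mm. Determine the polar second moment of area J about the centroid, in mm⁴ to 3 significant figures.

J ≈ 8.60 × 10⁷ mm⁴

Treat the section as a set of non-overlapping primitives; coordinates are from the bounding-box lower-left.
Outer rectangle: 100 × 260, A = 26 000 mm², y = 130 mm, Ī = 146 466 667 mm⁴.
Inner void (subtracted): 72 × 232, A = 16 704 mm², y = 130 mm, Ī = 74 923 008 mm⁴.
By symmetry the centroid is at mid-height, ȳ = 130 mm.
All pieces are centred on the centroidal x-axis, so I = ΣĪ (holes subtracted) = 71 543 659 mm⁴.
Repeating about the centroidal y-axis gives I_y = 14 450 539 mm⁴.
Polar second moment: J = I_x + I_y = 85 994 197 mm⁴.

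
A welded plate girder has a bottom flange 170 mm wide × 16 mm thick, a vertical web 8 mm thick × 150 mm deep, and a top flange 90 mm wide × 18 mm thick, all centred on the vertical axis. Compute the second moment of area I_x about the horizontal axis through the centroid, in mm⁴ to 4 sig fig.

Decompose the section into non-overlapping parts with the origin at the bottom-left of its bounding rectangle.
Bottom plate: 170 × 16, A = 2 720 mm², y = 8 mm, Ī = 58026.7 mm⁴.
Web plate: 8 × 150, A = 1 200 mm², y = 91 mm, Ī = 2 250 000 mm⁴.
Top plate: 90 × 18, A = 1 620 mm², y = 175 mm, Ī = 43 740 mm⁴.
Centroid: ȳ = ΣA·y / ΣA = 74.8123 mm.
Transfer each piece to the horizontal axis through the centroid using Ī + A·d² with d = y − 74.8123:
  bottom plate: d = -66.8123 mm → contributes +12 199 780 mm⁴
  web plate: d = 16.1877 mm → contributes +2 564 451 mm⁴
  top plate: d = 100.188 mm → contributes +16 304 620 mm⁴
Total I = 31 068 851 mm⁴.

I_x ≈ 3.107 × 10⁷ mm⁴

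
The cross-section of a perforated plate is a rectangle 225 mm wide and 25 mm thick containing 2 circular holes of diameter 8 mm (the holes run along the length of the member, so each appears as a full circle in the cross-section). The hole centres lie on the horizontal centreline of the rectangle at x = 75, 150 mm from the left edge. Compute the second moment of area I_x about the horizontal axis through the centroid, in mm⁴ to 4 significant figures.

I_x ≈ 2.926 × 10⁵ mm⁴

Decompose the section into non-overlapping parts with the origin at the bottom-left of its bounding rectangle.
Plate: 225 × 25, A = 5 625 mm², y = 12.5 mm, Ī = 292 969 mm⁴.
Hole 1 (subtracted): ⌀8, A = 50.2655 mm², y = 12.5 mm, Ī = 201.062 mm⁴.
Hole 2 (subtracted): ⌀8, A = 50.2655 mm², y = 12.5 mm, Ī = 201.062 mm⁴.
By symmetry the centroid is at mid-height, ȳ = 12.5 mm.
All pieces are centred on the horizontal axis through the centroid, so I = ΣĪ (holes subtracted) = 292 567 mm⁴.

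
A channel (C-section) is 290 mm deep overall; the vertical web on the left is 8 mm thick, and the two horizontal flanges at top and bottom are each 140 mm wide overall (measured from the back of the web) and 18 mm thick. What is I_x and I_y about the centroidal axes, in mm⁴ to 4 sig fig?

I_x ≈ 1.043 × 10⁸ mm⁴, I_y ≈ 1.455 × 10⁷ mm⁴

Treat the section as a set of non-overlapping primitives; coordinates are from the bounding-box lower-left.
Web: 8 × 290, A = 2 320 mm², y = 145 mm, Ī = 16 259 333 mm⁴.
Top flange (beyond web): 132 × 18, A = 2 376 mm², y = 281 mm, Ī = 64 152 mm⁴.
Bottom flange (beyond web): 132 × 18, A = 2 376 mm², y = 9 mm, Ī = 64 152 mm⁴.
By symmetry the centroid is at mid-height, ȳ = 145 mm.
Transfer each piece to the centroidal x-axis using Ī + A·d² with d = y − 145:
  web: d = 0 mm → contributes +16 259 333 mm⁴
  top flange (beyond web): d = 136 mm → contributes +44 010 648 mm⁴
  bottom flange (beyond web): d = -136 mm → contributes +44 010 648 mm⁴
Total I = 104 280 629 mm⁴.
For the y-axis: x̄ = 51.0362 mm.
Repeating about the centroidal y-axis gives I_y = 14 550 956 mm⁴.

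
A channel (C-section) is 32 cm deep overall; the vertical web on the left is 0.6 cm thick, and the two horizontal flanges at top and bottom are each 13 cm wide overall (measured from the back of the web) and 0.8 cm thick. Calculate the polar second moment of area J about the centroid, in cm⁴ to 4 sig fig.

Break the section into simple shapes (no overlaps), measuring from the bottom-left corner of the bounding box.
Web: 0.6 × 32, A = 19.2 cm², y = 16 cm, Ī = 1638.4 cm⁴.
Top flange (beyond web): 12.4 × 0.8, A = 9.92 cm², y = 31.6 cm, Ī = 0.529067 cm⁴.
Bottom flange (beyond web): 12.4 × 0.8, A = 9.92 cm², y = 0.4 cm, Ī = 0.529067 cm⁴.
By symmetry the centroid is at mid-height, ȳ = 16 cm.
Transfer each piece to the centroidal x-axis using Ī + A·d² with d = y − 16:
  web: d = 0 cm → contributes +1638.4 cm⁴
  top flange (beyond web): d = 15.6 cm → contributes +2414.66 cm⁴
  bottom flange (beyond web): d = -15.6 cm → contributes +2414.66 cm⁴
Total I = 6467.72 cm⁴.
For the y-axis: x̄ = 3.60328 cm.
Repeating about the centroidal y-axis gives I_y = 667.042 cm⁴.
Polar second moment: J = I_x + I_y = 7134.76 cm⁴.

J ≈ 7135 cm⁴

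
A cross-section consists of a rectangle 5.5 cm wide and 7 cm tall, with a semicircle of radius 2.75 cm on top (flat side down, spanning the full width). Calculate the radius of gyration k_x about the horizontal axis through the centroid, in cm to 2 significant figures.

k_x ≈ 2.7 cm

Treat the section as a set of non-overlapping primitives; coordinates are from the bounding-box lower-left.
Rectangular body: 5.5 × 7, A = 38.5 cm², y = 3.5 cm, Ī = 157.2 cm⁴.
Semicircular cap: semicircle r = 2.75, A = 11.88 cm², y = 8.167 cm, Ī = 6.277 cm⁴.
Centroid: ȳ = ΣA·y / ΣA = 4.6 cm.
Transfer each piece to the horizontal axis through the centroid using Ī + A·d² with d = y − 4.6:
  rectangular body: d = -1.1 cm → contributes +203.8 cm⁴
  semicircular cap: d = 3.567 cm → contributes +157.4 cm⁴
Total I = 361.2 cm⁴.
Radius of gyration: k = √(I/A) = √(361.2 / 50.38) = 2.678 cm.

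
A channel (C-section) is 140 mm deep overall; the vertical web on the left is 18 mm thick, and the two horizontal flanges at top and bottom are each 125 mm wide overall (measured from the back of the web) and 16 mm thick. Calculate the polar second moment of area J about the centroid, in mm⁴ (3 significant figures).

Decompose the section into non-overlapping parts with the origin at the bottom-left of its bounding rectangle.
Web: 18 × 140, A = 2 520 mm², y = 70 mm, Ī = 4 116 000 mm⁴.
Top flange (beyond web): 107 × 16, A = 1 712 mm², y = 132 mm, Ī = 36 523 mm⁴.
Bottom flange (beyond web): 107 × 16, A = 1 712 mm², y = 8 mm, Ī = 36 523 mm⁴.
By symmetry the centroid is at mid-height, ȳ = 70 mm.
Transfer each piece to the centroidal x-axis using Ī + A·d² with d = y − 70:
  web: d = 0 mm → contributes +4 116 000 mm⁴
  top flange (beyond web): d = 62 mm → contributes +6 617 451 mm⁴
  bottom flange (beyond web): d = -62 mm → contributes +6 617 451 mm⁴
Total I = 17 350 901 mm⁴.
For the y-axis: x̄ = 45.003 mm.
Repeating about the centroidal y-axis gives I_y = 9 005 245 mm⁴.
Polar second moment: J = I_x + I_y = 26 356 147 mm⁴.

J ≈ 2.64 × 10⁷ mm⁴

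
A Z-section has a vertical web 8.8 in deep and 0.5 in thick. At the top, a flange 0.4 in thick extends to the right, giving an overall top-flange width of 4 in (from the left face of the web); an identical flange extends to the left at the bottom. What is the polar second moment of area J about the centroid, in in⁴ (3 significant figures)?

J ≈ 92.0 in⁴

Split into non-overlapping primitives; take the origin at the lower-left of the bounding box.
Web: 0.5 × 8.8, A = 4.4 in², y = 4.4 in, Ī = 28.395 in⁴.
Top flange (beyond web): 3.5 × 0.4, A = 1.4 in², y = 8.6 in, Ī = 0.018667 in⁴.
Bottom flange (beyond web): 3.5 × 0.4, A = 1.4 in², y = 0.2 in, Ī = 0.018667 in⁴.
Centroid: ȳ = ΣA·y / ΣA = 4.4 in.
Transfer each piece to the centroidal x-axis using Ī + A·d² with d = y − 4.4:
  web: d = 0 in → contributes +28.395 in⁴
  top flange (beyond web): d = 4.2 in → contributes +24.715 in⁴
  bottom flange (beyond web): d = -4.2 in → contributes +24.715 in⁴
Total I = 77.824 in⁴.
For the y-axis: x̄ = 3.75 in.
Repeating about the centroidal y-axis gives I_y = 14.15 in⁴.
Polar second moment: J = I_x + I_y = 91.974 in⁴.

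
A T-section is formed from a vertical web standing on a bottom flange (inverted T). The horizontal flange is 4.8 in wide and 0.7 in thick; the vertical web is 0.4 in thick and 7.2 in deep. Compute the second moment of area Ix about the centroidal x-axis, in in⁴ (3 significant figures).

Ix ≈ 36.8 in⁴

Split into non-overlapping primitives; take the origin at the lower-left of the bounding box.
Flange: 4.8 × 0.7, A = 3.36 in², y = 0.35 in, Ī = 0.1372 in⁴.
Web: 0.4 × 7.2, A = 2.88 in², y = 4.3 in, Ī = 12.442 in⁴.
Centroid: ȳ = ΣA·y / ΣA = 2.1731 in.
Transfer each piece to the centroidal x-axis using Ī + A·d² with d = y − 2.1731:
  flange: d = -1.8231 in → contributes +11.305 in⁴
  web: d = 2.1269 in → contributes +25.47 in⁴
Total I = 36.775 in⁴.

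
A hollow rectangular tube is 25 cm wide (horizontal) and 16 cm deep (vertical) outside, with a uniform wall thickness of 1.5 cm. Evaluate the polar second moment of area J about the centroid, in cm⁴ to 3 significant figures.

Treat the section as a set of non-overlapping primitives; coordinates are from the bounding-box lower-left.
Outer rectangle: 25 × 16, A = 400 cm², y = 8 cm, Ī = 8533.3 cm⁴.
Inner void (subtracted): 22 × 13, A = 286 cm², y = 8 cm, Ī = 4027.8 cm⁴.
By symmetry the centroid is at mid-height, ȳ = 8 cm.
All pieces are centred on the centroidal x-axis, so I = ΣĪ (holes subtracted) = 4505.5 cm⁴.
Repeating about the centroidal y-axis gives I_y = 9 298 cm⁴.
Polar second moment: J = I_x + I_y = 13 804 cm⁴.

J ≈ 1.38 × 10⁴ cm⁴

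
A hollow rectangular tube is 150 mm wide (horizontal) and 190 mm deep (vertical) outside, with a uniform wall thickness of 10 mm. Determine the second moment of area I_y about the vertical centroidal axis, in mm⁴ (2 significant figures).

Break the section into simple shapes (no overlaps), measuring from the bottom-left corner of the bounding box.
Outer rectangle: 150 × 190, A = 28 500 mm², x = 75 mm, Ī = 53 437 500 mm⁴.
Inner void (subtracted): 130 × 170, A = 22 100 mm², x = 75 mm, Ī = 31 124 167 mm⁴.
By symmetry the centroid is at mid-width, x̄ = 75 mm.
All pieces are centred on the vertical centroidal axis, so I = ΣĪ (holes subtracted) = 22 313 333 mm⁴.

I_y ≈ 2.2 × 10⁷ mm⁴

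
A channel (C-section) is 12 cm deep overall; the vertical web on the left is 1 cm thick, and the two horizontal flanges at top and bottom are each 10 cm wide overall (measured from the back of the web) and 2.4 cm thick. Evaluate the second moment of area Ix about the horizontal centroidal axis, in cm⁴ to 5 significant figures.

Ix ≈ 1160.1 cm⁴

Break the section into simple shapes (no overlaps), measuring from the bottom-left corner of the bounding box.
Web: 1 × 12, A = 12 cm², y = 6 cm, Ī = 144 cm⁴.
Top flange (beyond web): 9 × 2.4, A = 21.6 cm², y = 10.8 cm, Ī = 10.368 cm⁴.
Bottom flange (beyond web): 9 × 2.4, A = 21.6 cm², y = 1.2 cm, Ī = 10.368 cm⁴.
By symmetry the centroid is at mid-height, ȳ = 6 cm.
Transfer each piece to the horizontal centroidal axis using Ī + A·d² with d = y − 6:
  web: d = 0 cm → contributes +144 cm⁴
  top flange (beyond web): d = 4.8 cm → contributes +508.032 cm⁴
  bottom flange (beyond web): d = -4.8 cm → contributes +508.032 cm⁴
Total I = 1160.064 cm⁴.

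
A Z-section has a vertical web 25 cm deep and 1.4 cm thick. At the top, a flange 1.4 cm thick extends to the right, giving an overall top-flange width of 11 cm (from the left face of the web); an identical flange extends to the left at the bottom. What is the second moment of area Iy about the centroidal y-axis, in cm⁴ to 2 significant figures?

Iy ≈ 1000 cm⁴

Treat the section as a set of non-overlapping primitives; coordinates are from the bounding-box lower-left.
Web: 1.4 × 25, A = 35 cm², x = 10.3 cm, Ī = 5.717 cm⁴.
Top flange (beyond web): 9.6 × 1.4, A = 13.44 cm², x = 15.8 cm, Ī = 103.2 cm⁴.
Bottom flange (beyond web): 9.6 × 1.4, A = 13.44 cm², x = 4.8 cm, Ī = 103.2 cm⁴.
Centroid: x̄ = ΣA·x / ΣA = 10.3 cm.
Transfer each piece to the centroidal y-axis using Ī + A·d² with d = x − 10.3:
  web: d = 0 cm → contributes +5.717 cm⁴
  top flange (beyond web): d = 5.5 cm → contributes +509.8 cm⁴
  bottom flange (beyond web): d = -5.5 cm → contributes +509.8 cm⁴
Total I = 1 025 cm⁴.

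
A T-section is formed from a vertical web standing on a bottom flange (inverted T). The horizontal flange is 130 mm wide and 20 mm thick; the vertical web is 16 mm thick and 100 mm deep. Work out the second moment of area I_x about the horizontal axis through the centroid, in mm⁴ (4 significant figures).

Break the section into simple shapes (no overlaps), measuring from the bottom-left corner of the bounding box.
Flange: 130 × 20, A = 2 600 mm², y = 10 mm, Ī = 86666.7 mm⁴.
Web: 16 × 100, A = 1 600 mm², y = 70 mm, Ī = 1 333 333 mm⁴.
Centroid: ȳ = ΣA·y / ΣA = 32.8571 mm.
Transfer each piece to the horizontal axis through the centroid using Ī + A·d² with d = y − 32.8571:
  flange: d = -22.8571 mm → contributes +1 445 034 mm⁴
  web: d = 37.1429 mm → contributes +3 540 680 mm⁴
Total I = 4 985 714 mm⁴.

I_x ≈ 4.986 × 10⁶ mm⁴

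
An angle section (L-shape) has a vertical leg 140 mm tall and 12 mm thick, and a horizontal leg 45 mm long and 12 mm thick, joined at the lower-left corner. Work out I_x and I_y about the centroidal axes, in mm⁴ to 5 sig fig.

I_x ≈ 4.0614 × 10⁶ mm⁴, I_y ≈ 2.1833 × 10⁵ mm⁴

Split into non-overlapping primitives; take the origin at the lower-left of the bounding box.
Vertical leg: 12 × 140, A = 1 680 mm², y = 70 mm, Ī = 2 744 000 mm⁴.
Horizontal leg (remainder): 33 × 12, A = 396 mm², y = 6 mm, Ī = 4 752 mm⁴.
Centroid: ȳ = ΣA·y / ΣA = 57.79191 mm.
Transfer each piece to the centroidal x-axis using Ī + A·d² with d = y − 57.79191:
  vertical leg: d = 12.20809 mm → contributes +2 994 383 mm⁴
  horizontal leg (remainder): d = -51.79191 mm → contributes +1 066 983 mm⁴
Total I = 4 061 366 mm⁴.
For the y-axis: x̄ = 10.29191 mm.
Repeating about the centroidal y-axis gives I_y = 218331.1 mm⁴.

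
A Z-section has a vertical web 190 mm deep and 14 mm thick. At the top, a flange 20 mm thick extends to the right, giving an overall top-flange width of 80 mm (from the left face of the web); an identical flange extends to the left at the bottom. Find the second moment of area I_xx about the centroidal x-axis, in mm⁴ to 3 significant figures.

I_xx ≈ 2.72 × 10⁷ mm⁴

Decompose the section into non-overlapping parts with the origin at the bottom-left of its bounding rectangle.
Web: 14 × 190, A = 2 660 mm², y = 95 mm, Ī = 8 002 167 mm⁴.
Top flange (beyond web): 66 × 20, A = 1 320 mm², y = 180 mm, Ī = 44 000 mm⁴.
Bottom flange (beyond web): 66 × 20, A = 1 320 mm², y = 10 mm, Ī = 44 000 mm⁴.
Centroid: ȳ = ΣA·y / ΣA = 95 mm.
Transfer each piece to the centroidal x-axis using Ī + A·d² with d = y − 95:
  web: d = 0 mm → contributes +8 002 167 mm⁴
  top flange (beyond web): d = 85 mm → contributes +9 581 000 mm⁴
  bottom flange (beyond web): d = -85 mm → contributes +9 581 000 mm⁴
Total I = 27 164 167 mm⁴.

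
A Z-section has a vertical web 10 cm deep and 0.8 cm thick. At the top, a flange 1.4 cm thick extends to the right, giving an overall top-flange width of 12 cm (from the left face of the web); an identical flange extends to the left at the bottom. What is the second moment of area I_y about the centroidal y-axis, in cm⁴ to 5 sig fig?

I_y ≈ 1457.2 cm⁴

Decompose the section into non-overlapping parts with the origin at the bottom-left of its bounding rectangle.
Web: 0.8 × 10, A = 8 cm², x = 11.6 cm, Ī = 0.4266667 cm⁴.
Top flange (beyond web): 11.2 × 1.4, A = 15.68 cm², x = 17.6 cm, Ī = 163.9083 cm⁴.
Bottom flange (beyond web): 11.2 × 1.4, A = 15.68 cm², x = 5.6 cm, Ī = 163.9083 cm⁴.
Centroid: x̄ = ΣA·x / ΣA = 11.6 cm.
Transfer each piece to the centroidal y-axis using Ī + A·d² with d = x − 11.6:
  web: d = 0 cm → contributes +0.4266667 cm⁴
  top flange (beyond web): d = 6 cm → contributes +728.3883 cm⁴
  bottom flange (beyond web): d = -6 cm → contributes +728.3883 cm⁴
Total I = 1457.203 cm⁴.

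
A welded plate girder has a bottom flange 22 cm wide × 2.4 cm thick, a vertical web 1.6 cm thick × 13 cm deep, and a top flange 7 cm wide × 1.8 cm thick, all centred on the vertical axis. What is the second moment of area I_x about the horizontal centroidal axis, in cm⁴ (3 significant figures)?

I_x ≈ 3000 cm⁴

Break the section into simple shapes (no overlaps), measuring from the bottom-left corner of the bounding box.
Bottom plate: 22 × 2.4, A = 52.8 cm², y = 1.2 cm, Ī = 25.344 cm⁴.
Web plate: 1.6 × 13, A = 20.8 cm², y = 8.9 cm, Ī = 292.93 cm⁴.
Top plate: 7 × 1.8, A = 12.6 cm², y = 16.3 cm, Ī = 3.402 cm⁴.
Centroid: ȳ = ΣA·y / ΣA = 5.2652 cm.
Transfer each piece to the horizontal centroidal axis using Ī + A·d² with d = y − 5.2652:
  bottom plate: d = -4.0652 cm → contributes +897.91 cm⁴
  web plate: d = 3.6348 cm → contributes +567.74 cm⁴
  top plate: d = 11.035 cm → contributes +1537.7 cm⁴
Total I = 3003.3 cm⁴.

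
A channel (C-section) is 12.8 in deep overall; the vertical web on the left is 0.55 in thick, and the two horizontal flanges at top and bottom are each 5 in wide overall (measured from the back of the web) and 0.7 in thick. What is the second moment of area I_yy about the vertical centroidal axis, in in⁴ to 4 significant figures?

I_yy ≈ 31.12 in⁴

Treat the section as a set of non-overlapping primitives; coordinates are from the bounding-box lower-left.
Web: 0.55 × 12.8, A = 7.04 in², x = 0.275 in, Ī = 0.177467 in⁴.
Top flange (beyond web): 4.45 × 0.7, A = 3.115 in², x = 2.775 in, Ī = 5.1404 in⁴.
Bottom flange (beyond web): 4.45 × 0.7, A = 3.115 in², x = 2.775 in, Ī = 5.1404 in⁴.
Centroid: x̄ = ΣA·x / ΣA = 1.4487 in.
Transfer each piece to the vertical centroidal axis using Ī + A·d² with d = x − 1.4487:
  web: d = -1.1737 in → contributes +9.87557 in⁴
  top flange (beyond web): d = 1.3263 in → contributes +10.6199 in⁴
  bottom flange (beyond web): d = 1.3263 in → contributes +10.6199 in⁴
Total I = 31.1154 in⁴.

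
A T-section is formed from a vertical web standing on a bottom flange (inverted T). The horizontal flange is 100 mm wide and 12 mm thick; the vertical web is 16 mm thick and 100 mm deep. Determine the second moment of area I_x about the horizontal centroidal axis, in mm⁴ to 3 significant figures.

I_x ≈ 3.50 × 10⁶ mm⁴

Treat the section as a set of non-overlapping primitives; coordinates are from the bounding-box lower-left.
Flange: 100 × 12, A = 1 200 mm², y = 6 mm, Ī = 14 400 mm⁴.
Web: 16 × 100, A = 1 600 mm², y = 62 mm, Ī = 1 333 333 mm⁴.
Centroid: ȳ = ΣA·y / ΣA = 38 mm.
Transfer each piece to the horizontal centroidal axis using Ī + A·d² with d = y − 38:
  flange: d = -32 mm → contributes +1 243 200 mm⁴
  web: d = 24 mm → contributes +2 254 933 mm⁴
Total I = 3 498 133 mm⁴.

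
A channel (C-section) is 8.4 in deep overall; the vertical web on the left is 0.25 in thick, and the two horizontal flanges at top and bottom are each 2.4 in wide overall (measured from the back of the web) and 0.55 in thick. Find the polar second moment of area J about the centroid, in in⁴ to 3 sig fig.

J ≈ 51.4 in⁴

Split into non-overlapping primitives; take the origin at the lower-left of the bounding box.
Web: 0.25 × 8.4, A = 2.1 in², y = 4.2 in, Ī = 12.348 in⁴.
Top flange (beyond web): 2.15 × 0.55, A = 1.1825 in², y = 8.125 in, Ī = 0.029809 in⁴.
Bottom flange (beyond web): 2.15 × 0.55, A = 1.1825 in², y = 0.275 in, Ī = 0.029809 in⁴.
By symmetry the centroid is at mid-height, ȳ = 4.2 in.
Transfer each piece to the centroidal x-axis using Ī + A·d² with d = y − 4.2:
  web: d = 0 in → contributes +12.348 in⁴
  top flange (beyond web): d = 3.925 in → contributes +18.247 in⁴
  bottom flange (beyond web): d = -3.925 in → contributes +18.247 in⁴
Total I = 48.842 in⁴.
For the y-axis: x̄ = 0.76061 in.
Repeating about the centroidal y-axis gives I_y = 2.5237 in⁴.
Polar second moment: J = I_x + I_y = 51.366 in⁴.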